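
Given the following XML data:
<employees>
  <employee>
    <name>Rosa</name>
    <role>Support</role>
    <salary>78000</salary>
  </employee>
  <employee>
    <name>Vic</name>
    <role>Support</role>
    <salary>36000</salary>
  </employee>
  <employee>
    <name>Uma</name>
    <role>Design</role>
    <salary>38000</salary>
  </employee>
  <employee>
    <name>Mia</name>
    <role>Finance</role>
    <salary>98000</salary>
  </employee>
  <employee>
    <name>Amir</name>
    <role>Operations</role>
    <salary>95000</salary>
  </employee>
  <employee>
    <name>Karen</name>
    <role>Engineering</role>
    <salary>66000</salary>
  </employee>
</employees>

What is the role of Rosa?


Searching for <employee> with <name>Rosa</name>
Found at position 1
<role>Support</role>

ANSWER: Support


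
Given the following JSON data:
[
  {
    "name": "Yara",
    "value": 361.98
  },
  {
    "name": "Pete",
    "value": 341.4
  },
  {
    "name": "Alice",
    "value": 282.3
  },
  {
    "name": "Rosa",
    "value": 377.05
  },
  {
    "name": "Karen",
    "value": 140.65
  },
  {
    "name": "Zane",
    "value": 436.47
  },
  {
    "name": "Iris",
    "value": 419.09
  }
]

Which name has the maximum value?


Comparing values:
  Yara: 361.98
  Pete: 341.4
  Alice: 282.3
  Rosa: 377.05
  Karen: 140.65
  Zane: 436.47
  Iris: 419.09
Maximum: Zane (436.47)

ANSWER: Zane


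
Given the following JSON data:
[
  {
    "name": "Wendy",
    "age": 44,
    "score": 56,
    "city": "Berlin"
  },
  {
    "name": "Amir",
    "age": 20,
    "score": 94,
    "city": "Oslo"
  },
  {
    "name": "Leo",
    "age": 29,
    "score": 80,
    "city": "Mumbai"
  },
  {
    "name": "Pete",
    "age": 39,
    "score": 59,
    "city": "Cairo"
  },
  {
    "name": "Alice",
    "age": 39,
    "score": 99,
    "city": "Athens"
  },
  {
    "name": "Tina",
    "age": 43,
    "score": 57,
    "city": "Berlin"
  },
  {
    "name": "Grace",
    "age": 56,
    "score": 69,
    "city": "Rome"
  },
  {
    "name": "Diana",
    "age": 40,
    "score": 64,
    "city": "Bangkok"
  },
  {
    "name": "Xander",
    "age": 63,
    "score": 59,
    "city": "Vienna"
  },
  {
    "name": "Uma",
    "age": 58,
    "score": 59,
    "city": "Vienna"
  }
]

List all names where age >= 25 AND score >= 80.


Checking both conditions:
  Wendy (age=44, score=56) -> no
  Amir (age=20, score=94) -> no
  Leo (age=29, score=80) -> YES
  Pete (age=39, score=59) -> no
  Alice (age=39, score=99) -> YES
  Tina (age=43, score=57) -> no
  Grace (age=56, score=69) -> no
  Diana (age=40, score=64) -> no
  Xander (age=63, score=59) -> no
  Uma (age=58, score=59) -> no


ANSWER: Leo, Alice


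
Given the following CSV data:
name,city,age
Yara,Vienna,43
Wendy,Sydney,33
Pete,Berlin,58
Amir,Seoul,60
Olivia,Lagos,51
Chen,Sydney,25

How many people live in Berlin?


Scanning city column for 'Berlin':
  Row 3: Pete -> MATCH
Total matches: 1

ANSWER: 1


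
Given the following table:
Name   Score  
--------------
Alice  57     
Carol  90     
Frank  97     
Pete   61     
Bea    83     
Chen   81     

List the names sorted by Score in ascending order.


Sorting by Score (ascending):
  Alice: 57
  Pete: 61
  Chen: 81
  Bea: 83
  Carol: 90
  Frank: 97


ANSWER: Alice, Pete, Chen, Bea, Carol, Frank


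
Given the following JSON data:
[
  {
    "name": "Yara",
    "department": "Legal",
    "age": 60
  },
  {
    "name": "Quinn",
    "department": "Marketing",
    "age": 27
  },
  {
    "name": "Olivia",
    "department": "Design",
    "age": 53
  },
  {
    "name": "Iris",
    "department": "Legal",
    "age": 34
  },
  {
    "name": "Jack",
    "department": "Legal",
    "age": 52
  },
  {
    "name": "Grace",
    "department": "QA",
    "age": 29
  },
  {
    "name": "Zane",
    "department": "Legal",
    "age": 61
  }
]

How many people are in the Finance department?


Scanning records for department = Finance
  No matches found
Count: 0

ANSWER: 0


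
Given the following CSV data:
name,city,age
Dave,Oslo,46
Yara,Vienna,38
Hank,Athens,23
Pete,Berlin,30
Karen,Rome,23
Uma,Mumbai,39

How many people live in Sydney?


Scanning city column for 'Sydney':
Total matches: 0

ANSWER: 0


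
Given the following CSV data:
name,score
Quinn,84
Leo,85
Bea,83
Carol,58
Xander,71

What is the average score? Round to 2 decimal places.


Scores: 84, 85, 83, 58, 71
Sum = 381
Count = 5
Average = 381 / 5 = 76.20

ANSWER: 76.20


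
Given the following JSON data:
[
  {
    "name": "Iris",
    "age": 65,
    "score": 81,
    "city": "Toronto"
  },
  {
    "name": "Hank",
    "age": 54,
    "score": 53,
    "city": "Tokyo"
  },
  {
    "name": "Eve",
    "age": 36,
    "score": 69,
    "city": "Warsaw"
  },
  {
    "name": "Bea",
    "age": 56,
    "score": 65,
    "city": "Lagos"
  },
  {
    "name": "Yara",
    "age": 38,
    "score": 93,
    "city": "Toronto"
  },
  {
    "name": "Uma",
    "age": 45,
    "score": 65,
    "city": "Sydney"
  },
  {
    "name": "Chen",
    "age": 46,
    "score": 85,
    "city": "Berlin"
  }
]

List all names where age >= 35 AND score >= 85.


Checking both conditions:
  Iris (age=65, score=81) -> no
  Hank (age=54, score=53) -> no
  Eve (age=36, score=69) -> no
  Bea (age=56, score=65) -> no
  Yara (age=38, score=93) -> YES
  Uma (age=45, score=65) -> no
  Chen (age=46, score=85) -> YES


ANSWER: Yara, Chen


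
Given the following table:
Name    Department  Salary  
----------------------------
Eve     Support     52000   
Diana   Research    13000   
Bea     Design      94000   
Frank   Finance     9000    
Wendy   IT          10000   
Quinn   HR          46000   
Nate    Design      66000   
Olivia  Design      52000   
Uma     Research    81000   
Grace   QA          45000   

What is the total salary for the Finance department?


Finance department members:
  Frank: 9000
Total = 9000 = 9000

ANSWER: 9000


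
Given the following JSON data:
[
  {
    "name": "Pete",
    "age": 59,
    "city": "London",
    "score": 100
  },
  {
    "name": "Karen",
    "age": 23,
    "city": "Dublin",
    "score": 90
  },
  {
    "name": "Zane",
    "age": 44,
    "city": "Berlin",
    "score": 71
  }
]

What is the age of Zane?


Looking up record where name = Zane
Record index: 2
Field 'age' = 44

ANSWER: 44


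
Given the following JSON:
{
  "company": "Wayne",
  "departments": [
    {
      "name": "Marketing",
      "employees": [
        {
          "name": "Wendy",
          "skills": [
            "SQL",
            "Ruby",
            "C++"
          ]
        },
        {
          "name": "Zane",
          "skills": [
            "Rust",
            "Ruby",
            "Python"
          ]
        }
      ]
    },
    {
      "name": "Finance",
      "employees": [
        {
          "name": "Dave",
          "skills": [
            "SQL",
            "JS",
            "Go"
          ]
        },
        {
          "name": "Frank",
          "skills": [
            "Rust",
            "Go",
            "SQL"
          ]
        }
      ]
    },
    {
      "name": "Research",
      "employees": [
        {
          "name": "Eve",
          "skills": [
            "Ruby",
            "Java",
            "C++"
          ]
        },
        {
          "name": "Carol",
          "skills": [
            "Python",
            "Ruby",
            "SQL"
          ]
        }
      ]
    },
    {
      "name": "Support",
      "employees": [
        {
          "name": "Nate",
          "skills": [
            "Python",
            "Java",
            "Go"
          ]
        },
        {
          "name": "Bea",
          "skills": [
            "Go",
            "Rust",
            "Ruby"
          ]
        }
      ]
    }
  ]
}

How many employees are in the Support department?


Path: departments[3].employees
Count: 2

ANSWER: 2


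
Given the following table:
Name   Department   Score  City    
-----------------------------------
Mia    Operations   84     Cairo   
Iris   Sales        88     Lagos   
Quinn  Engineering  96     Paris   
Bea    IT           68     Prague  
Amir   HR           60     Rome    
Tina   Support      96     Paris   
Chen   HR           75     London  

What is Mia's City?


Row 1: Mia
City = Cairo

ANSWER: Cairo


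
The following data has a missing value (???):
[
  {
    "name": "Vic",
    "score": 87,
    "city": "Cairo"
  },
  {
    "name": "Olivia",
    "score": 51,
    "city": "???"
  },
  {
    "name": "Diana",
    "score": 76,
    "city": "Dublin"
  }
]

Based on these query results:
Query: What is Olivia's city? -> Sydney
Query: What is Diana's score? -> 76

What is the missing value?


The missing value is Olivia's city
From query: Olivia's city = Sydney

ANSWER: Sydney


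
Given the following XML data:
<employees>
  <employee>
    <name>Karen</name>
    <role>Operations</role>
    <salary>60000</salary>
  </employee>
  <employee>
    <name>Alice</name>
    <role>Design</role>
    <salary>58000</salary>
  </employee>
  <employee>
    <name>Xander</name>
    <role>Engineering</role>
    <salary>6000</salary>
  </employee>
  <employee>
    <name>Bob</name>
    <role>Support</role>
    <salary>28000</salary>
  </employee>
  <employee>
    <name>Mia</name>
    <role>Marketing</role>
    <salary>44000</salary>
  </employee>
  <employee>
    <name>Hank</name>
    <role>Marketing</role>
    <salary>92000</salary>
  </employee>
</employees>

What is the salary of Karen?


Searching for <employee> with <name>Karen</name>
Found at position 1
<salary>60000</salary>

ANSWER: 60000


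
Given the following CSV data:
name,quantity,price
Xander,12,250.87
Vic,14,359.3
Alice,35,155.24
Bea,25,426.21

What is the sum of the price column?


Values in 'price' column:
  Row 1: 250.87
  Row 2: 359.3
  Row 3: 155.24
  Row 4: 426.21
Sum = 250.87 + 359.3 + 155.24 + 426.21 = 1191.62

ANSWER: 1191.62


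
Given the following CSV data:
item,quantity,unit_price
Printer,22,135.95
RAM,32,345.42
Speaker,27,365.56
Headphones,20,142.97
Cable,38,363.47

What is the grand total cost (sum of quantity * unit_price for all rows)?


Computing row totals:
  Printer: 22 * 135.95 = 2990.9
  RAM: 32 * 345.42 = 11053.44
  Speaker: 27 * 365.56 = 9870.12
  Headphones: 20 * 142.97 = 2859.4
  Cable: 38 * 363.47 = 13811.86
Grand total = 2990.9 + 11053.44 + 9870.12 + 2859.4 + 13811.86 = 40585.72

ANSWER: 40585.72


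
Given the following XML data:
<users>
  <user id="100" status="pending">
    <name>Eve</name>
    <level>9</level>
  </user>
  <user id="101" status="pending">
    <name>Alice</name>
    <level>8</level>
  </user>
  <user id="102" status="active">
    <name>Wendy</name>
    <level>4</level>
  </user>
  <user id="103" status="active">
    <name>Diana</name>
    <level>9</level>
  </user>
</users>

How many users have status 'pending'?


Counting users with status='pending':
  Eve (id=100) -> MATCH
  Alice (id=101) -> MATCH
Count: 2

ANSWER: 2


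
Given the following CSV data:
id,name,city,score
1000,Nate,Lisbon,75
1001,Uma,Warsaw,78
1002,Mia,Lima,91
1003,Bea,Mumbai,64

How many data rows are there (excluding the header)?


Counting rows (excluding header):
Header: id,name,city,score
Data rows: 4

ANSWER: 4


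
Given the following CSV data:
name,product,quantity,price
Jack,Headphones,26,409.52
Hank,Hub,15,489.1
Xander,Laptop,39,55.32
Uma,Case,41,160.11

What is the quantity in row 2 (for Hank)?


Row 2: Hank
Column 'quantity' = 15

ANSWER: 15


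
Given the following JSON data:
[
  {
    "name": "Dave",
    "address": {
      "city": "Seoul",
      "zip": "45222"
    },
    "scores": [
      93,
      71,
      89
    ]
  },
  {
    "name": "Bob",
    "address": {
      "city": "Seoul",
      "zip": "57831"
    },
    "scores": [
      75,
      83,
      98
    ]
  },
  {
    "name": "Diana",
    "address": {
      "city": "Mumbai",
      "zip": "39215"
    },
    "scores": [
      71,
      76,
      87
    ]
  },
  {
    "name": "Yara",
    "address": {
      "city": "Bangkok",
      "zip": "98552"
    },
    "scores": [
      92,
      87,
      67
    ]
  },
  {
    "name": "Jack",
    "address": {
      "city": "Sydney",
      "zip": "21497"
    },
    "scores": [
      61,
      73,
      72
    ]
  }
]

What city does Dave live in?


Path: records[0].address.city
Value: Seoul

ANSWER: Seoul


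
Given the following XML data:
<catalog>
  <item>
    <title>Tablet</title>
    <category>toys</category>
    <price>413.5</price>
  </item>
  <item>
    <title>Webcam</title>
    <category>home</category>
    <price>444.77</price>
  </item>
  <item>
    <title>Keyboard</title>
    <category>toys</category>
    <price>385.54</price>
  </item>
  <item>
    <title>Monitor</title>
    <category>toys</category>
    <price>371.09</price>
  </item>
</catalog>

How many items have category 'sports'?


Scanning <item> elements for <category>sports</category>:
Count: 0

ANSWER: 0


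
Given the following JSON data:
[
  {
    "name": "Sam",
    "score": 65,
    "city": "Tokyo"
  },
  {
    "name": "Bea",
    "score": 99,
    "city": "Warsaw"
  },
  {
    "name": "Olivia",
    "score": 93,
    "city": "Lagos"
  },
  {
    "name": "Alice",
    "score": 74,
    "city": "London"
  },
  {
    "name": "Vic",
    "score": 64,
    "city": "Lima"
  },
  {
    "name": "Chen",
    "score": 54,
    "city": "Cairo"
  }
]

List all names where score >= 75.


Filtering records where score >= 75:
  Sam (score=65) -> no
  Bea (score=99) -> YES
  Olivia (score=93) -> YES
  Alice (score=74) -> no
  Vic (score=64) -> no
  Chen (score=54) -> no


ANSWER: Bea, Olivia


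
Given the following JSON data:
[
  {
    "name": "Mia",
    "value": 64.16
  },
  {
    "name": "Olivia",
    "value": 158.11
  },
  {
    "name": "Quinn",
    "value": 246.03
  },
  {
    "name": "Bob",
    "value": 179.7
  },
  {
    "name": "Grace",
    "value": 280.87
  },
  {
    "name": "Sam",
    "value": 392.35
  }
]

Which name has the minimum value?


Comparing values:
  Mia: 64.16
  Olivia: 158.11
  Quinn: 246.03
  Bob: 179.7
  Grace: 280.87
  Sam: 392.35
Minimum: Mia (64.16)

ANSWER: Mia


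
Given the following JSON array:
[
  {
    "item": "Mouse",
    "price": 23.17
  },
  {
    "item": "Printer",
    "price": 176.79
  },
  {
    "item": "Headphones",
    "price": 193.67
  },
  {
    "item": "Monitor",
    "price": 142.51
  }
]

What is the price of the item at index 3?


Array index 3 -> Monitor
price = 142.51

ANSWER: 142.51


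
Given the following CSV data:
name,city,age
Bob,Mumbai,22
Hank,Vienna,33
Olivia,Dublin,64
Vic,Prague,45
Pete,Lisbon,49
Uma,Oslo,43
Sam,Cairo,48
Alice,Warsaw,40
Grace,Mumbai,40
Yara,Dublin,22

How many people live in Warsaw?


Scanning city column for 'Warsaw':
  Row 8: Alice -> MATCH
Total matches: 1

ANSWER: 1


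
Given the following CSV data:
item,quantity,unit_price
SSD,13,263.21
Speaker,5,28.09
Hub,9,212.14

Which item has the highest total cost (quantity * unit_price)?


Computing row totals:
  SSD: 3421.73
  Speaker: 140.45
  Hub: 1909.26
Maximum: SSD (3421.73)

ANSWER: SSD


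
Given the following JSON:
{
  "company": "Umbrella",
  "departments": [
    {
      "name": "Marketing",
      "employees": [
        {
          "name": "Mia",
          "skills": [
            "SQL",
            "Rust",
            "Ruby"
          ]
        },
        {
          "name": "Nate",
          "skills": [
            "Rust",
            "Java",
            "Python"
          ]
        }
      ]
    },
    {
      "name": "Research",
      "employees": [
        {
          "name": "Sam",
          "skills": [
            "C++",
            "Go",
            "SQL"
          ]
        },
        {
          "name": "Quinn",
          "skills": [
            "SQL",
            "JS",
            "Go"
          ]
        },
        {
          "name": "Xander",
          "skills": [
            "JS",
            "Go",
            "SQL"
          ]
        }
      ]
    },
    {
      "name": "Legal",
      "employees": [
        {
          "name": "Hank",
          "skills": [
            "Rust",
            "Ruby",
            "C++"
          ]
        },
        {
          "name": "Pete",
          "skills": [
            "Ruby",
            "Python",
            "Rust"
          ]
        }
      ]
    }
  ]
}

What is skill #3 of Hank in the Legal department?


Path: departments[2].employees[0].skills[2]
Value: C++

ANSWER: C++


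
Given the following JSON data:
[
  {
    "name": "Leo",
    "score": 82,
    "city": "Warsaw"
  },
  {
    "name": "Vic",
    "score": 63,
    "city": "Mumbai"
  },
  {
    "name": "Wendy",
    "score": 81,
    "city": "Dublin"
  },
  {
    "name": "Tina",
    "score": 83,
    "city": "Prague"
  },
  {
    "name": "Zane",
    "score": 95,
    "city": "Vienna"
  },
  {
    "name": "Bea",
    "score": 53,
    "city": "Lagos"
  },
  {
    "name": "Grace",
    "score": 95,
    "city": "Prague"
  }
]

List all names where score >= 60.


Filtering records where score >= 60:
  Leo (score=82) -> YES
  Vic (score=63) -> YES
  Wendy (score=81) -> YES
  Tina (score=83) -> YES
  Zane (score=95) -> YES
  Bea (score=53) -> no
  Grace (score=95) -> YES


ANSWER: Leo, Vic, Wendy, Tina, Zane, Grace


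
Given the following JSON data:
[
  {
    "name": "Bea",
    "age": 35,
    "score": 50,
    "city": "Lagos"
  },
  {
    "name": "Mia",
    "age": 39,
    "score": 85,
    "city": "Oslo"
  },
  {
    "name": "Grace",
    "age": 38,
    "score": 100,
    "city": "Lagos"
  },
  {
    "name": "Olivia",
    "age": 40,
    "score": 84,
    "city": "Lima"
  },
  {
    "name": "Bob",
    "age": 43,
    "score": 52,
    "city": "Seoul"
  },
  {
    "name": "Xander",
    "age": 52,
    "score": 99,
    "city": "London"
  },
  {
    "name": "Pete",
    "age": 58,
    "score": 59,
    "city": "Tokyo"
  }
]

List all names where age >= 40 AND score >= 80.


Checking both conditions:
  Bea (age=35, score=50) -> no
  Mia (age=39, score=85) -> no
  Grace (age=38, score=100) -> no
  Olivia (age=40, score=84) -> YES
  Bob (age=43, score=52) -> no
  Xander (age=52, score=99) -> YES
  Pete (age=58, score=59) -> no


ANSWER: Olivia, Xander


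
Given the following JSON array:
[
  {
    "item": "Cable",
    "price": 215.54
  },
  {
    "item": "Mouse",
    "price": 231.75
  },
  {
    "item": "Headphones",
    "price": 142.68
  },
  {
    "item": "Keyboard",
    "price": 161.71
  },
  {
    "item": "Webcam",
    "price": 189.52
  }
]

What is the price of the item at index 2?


Array index 2 -> Headphones
price = 142.68

ANSWER: 142.68


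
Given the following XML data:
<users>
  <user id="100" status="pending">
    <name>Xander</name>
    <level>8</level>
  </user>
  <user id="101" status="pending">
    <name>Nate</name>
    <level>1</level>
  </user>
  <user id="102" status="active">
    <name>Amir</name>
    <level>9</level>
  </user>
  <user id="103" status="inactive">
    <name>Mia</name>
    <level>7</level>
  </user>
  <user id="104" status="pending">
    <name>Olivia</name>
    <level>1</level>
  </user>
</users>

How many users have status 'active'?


Counting users with status='active':
  Amir (id=102) -> MATCH
Count: 1

ANSWER: 1


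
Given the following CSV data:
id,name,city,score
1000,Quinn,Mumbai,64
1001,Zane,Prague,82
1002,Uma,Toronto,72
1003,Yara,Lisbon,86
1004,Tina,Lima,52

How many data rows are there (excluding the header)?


Counting rows (excluding header):
Header: id,name,city,score
Data rows: 5

ANSWER: 5


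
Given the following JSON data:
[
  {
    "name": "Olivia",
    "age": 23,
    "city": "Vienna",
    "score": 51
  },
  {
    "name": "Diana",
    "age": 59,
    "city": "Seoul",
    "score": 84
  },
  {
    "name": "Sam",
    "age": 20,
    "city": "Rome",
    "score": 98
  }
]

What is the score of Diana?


Looking up record where name = Diana
Record index: 1
Field 'score' = 84

ANSWER: 84


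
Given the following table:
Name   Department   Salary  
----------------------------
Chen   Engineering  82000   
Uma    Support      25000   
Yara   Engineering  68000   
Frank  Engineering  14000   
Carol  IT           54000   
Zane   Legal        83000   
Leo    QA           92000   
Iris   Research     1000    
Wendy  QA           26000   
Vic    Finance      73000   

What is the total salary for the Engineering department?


Engineering department members:
  Chen: 82000
  Yara: 68000
  Frank: 14000
Total = 82000 + 68000 + 14000 = 164000

ANSWER: 164000


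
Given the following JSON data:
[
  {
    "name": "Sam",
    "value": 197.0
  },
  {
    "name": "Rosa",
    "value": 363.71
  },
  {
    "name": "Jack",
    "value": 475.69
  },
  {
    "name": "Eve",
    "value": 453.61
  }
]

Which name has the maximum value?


Comparing values:
  Sam: 197.0
  Rosa: 363.71
  Jack: 475.69
  Eve: 453.61
Maximum: Jack (475.69)

ANSWER: Jack


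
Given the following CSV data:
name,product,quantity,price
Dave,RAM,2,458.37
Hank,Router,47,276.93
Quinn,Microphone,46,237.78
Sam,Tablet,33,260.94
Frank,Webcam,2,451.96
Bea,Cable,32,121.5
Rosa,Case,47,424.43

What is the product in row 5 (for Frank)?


Row 5: Frank
Column 'product' = Webcam

ANSWER: Webcam


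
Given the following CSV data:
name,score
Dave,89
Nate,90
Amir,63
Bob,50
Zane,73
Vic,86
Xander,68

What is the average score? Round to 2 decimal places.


Scores: 89, 90, 63, 50, 73, 86, 68
Sum = 519
Count = 7
Average = 519 / 7 = 74.14

ANSWER: 74.14


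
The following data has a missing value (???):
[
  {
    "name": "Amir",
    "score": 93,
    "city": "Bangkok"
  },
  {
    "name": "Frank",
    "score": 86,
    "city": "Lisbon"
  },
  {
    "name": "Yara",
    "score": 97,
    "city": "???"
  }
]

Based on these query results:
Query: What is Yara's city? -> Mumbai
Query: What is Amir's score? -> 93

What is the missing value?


The missing value is Yara's city
From query: Yara's city = Mumbai

ANSWER: Mumbai


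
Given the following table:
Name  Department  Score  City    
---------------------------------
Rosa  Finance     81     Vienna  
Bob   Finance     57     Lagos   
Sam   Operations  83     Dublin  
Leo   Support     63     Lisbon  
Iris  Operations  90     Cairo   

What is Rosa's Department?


Row 1: Rosa
Department = Finance

ANSWER: Finance


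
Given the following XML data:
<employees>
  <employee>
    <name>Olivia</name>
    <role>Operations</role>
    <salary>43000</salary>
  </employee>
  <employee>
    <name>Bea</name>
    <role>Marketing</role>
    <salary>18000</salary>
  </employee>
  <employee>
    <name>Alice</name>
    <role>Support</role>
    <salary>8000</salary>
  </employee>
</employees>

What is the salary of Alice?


Searching for <employee> with <name>Alice</name>
Found at position 3
<salary>8000</salary>

ANSWER: 8000


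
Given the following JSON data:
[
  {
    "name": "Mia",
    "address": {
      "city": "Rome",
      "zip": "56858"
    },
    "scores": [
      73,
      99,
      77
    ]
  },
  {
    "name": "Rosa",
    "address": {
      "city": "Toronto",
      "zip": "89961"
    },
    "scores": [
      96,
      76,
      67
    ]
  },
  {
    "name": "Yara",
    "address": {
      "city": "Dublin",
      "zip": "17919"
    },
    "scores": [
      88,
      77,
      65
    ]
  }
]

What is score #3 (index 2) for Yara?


Path: records[2].scores[2]
Value: 65

ANSWER: 65


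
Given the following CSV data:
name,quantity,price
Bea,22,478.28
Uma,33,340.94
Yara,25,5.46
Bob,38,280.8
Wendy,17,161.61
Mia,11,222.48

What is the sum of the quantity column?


Values in 'quantity' column:
  Row 1: 22
  Row 2: 33
  Row 3: 25
  Row 4: 38
  Row 5: 17
  Row 6: 11
Sum = 22 + 33 + 25 + 38 + 17 + 11 = 146

ANSWER: 146


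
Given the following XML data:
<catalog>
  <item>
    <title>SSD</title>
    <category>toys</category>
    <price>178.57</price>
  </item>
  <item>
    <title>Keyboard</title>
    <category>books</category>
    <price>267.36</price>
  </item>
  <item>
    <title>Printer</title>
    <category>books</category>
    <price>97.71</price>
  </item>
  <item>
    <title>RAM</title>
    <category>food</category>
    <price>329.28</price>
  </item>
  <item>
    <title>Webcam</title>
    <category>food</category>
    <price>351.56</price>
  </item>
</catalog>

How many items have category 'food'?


Scanning <item> elements for <category>food</category>:
  Item 4: RAM -> MATCH
  Item 5: Webcam -> MATCH
Count: 2

ANSWER: 2


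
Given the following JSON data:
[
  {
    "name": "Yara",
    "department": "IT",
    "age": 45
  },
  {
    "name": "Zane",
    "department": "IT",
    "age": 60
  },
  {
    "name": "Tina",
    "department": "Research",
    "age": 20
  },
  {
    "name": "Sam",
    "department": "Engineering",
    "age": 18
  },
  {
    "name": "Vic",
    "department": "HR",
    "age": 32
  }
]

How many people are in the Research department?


Scanning records for department = Research
  Record 2: Tina
Count: 1

ANSWER: 1


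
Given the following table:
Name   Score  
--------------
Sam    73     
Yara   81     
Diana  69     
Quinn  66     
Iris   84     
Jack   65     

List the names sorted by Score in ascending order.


Sorting by Score (ascending):
  Jack: 65
  Quinn: 66
  Diana: 69
  Sam: 73
  Yara: 81
  Iris: 84


ANSWER: Jack, Quinn, Diana, Sam, Yara, Iris


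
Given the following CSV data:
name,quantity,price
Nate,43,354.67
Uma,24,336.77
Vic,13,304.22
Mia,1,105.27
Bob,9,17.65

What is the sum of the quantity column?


Values in 'quantity' column:
  Row 1: 43
  Row 2: 24
  Row 3: 13
  Row 4: 1
  Row 5: 9
Sum = 43 + 24 + 13 + 1 + 9 = 90

ANSWER: 90


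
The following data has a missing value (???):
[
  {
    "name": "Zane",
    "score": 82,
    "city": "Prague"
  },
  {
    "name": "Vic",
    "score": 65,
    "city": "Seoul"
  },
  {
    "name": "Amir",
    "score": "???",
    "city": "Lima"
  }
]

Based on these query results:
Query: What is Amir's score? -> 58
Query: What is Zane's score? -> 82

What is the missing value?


The missing value is Amir's score
From query: Amir's score = 58

ANSWER: 58


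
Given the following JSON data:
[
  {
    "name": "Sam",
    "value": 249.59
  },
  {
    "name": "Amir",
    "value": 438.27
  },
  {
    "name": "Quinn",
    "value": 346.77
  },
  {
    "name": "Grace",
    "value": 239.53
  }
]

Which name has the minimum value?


Comparing values:
  Sam: 249.59
  Amir: 438.27
  Quinn: 346.77
  Grace: 239.53
Minimum: Grace (239.53)

ANSWER: Grace


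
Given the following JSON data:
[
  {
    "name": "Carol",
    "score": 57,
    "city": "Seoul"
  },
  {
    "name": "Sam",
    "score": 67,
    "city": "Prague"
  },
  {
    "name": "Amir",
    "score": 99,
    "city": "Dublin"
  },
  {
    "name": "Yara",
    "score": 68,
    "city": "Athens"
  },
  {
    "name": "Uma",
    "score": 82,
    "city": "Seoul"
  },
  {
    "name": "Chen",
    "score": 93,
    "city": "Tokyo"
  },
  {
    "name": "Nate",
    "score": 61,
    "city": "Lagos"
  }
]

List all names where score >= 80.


Filtering records where score >= 80:
  Carol (score=57) -> no
  Sam (score=67) -> no
  Amir (score=99) -> YES
  Yara (score=68) -> no
  Uma (score=82) -> YES
  Chen (score=93) -> YES
  Nate (score=61) -> no


ANSWER: Amir, Uma, Chen


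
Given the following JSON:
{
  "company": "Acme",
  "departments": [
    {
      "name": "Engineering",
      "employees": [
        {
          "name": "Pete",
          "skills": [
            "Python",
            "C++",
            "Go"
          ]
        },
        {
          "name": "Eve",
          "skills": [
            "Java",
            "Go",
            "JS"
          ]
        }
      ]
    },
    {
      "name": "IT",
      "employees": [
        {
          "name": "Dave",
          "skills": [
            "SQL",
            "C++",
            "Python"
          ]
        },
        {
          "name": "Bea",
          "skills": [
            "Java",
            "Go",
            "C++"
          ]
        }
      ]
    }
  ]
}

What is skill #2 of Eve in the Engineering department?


Path: departments[0].employees[1].skills[1]
Value: Go

ANSWER: Go


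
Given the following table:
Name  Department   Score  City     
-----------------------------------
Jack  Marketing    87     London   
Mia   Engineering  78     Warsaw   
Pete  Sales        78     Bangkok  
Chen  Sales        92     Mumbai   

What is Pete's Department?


Row 3: Pete
Department = Sales

ANSWER: Sales


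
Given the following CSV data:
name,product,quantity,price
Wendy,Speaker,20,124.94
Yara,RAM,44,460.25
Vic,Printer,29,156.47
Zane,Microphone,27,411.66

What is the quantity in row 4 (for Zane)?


Row 4: Zane
Column 'quantity' = 27

ANSWER: 27


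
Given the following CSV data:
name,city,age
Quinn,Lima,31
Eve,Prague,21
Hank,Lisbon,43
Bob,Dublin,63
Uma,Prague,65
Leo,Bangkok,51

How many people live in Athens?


Scanning city column for 'Athens':
Total matches: 0

ANSWER: 0


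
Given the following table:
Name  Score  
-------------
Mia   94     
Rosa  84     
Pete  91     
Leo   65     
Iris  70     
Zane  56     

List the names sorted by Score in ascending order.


Sorting by Score (ascending):
  Zane: 56
  Leo: 65
  Iris: 70
  Rosa: 84
  Pete: 91
  Mia: 94


ANSWER: Zane, Leo, Iris, Rosa, Pete, Mia


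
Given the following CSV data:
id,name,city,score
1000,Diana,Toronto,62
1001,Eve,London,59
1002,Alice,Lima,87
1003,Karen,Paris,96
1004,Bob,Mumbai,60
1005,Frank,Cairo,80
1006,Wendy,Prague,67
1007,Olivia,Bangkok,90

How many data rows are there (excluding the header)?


Counting rows (excluding header):
Header: id,name,city,score
Data rows: 8

ANSWER: 8


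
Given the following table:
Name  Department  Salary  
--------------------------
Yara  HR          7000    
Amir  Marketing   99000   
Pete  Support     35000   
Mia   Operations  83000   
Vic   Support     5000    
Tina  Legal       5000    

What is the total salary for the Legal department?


Legal department members:
  Tina: 5000
Total = 5000 = 5000

ANSWER: 5000


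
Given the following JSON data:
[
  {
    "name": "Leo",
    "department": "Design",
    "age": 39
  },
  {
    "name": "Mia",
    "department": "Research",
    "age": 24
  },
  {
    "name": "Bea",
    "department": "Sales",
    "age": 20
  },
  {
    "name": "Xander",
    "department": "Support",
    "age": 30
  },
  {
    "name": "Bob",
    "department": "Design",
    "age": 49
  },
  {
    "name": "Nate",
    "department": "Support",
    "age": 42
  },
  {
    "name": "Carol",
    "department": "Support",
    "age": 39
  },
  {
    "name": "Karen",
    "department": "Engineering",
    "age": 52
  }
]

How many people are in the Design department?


Scanning records for department = Design
  Record 0: Leo
  Record 4: Bob
Count: 2

ANSWER: 2


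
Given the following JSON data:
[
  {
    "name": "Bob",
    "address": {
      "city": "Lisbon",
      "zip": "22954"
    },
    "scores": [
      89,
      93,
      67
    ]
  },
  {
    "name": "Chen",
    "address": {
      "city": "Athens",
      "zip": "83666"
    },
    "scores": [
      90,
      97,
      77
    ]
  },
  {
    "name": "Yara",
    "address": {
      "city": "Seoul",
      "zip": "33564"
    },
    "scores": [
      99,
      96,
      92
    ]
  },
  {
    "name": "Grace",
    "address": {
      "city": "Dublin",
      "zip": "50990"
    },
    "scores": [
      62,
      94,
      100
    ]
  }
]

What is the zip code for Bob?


Path: records[0].address.zip
Value: 22954

ANSWER: 22954


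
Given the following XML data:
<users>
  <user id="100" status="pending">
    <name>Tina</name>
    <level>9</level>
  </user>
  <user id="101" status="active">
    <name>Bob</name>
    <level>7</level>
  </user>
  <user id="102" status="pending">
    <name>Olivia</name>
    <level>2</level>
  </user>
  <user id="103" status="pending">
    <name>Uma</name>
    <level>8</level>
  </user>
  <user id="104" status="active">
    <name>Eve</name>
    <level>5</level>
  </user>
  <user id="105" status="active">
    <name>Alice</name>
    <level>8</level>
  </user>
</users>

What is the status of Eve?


Finding user with name = Eve
user id="104" status="active"

ANSWER: active


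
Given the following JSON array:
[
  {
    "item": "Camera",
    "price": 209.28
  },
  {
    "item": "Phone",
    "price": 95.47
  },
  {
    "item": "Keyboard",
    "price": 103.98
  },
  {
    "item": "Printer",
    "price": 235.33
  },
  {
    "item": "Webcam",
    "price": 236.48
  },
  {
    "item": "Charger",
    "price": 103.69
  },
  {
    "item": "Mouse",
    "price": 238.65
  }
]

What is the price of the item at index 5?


Array index 5 -> Charger
price = 103.69

ANSWER: 103.69


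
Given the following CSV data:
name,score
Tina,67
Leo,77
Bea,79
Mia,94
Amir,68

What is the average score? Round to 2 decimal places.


Scores: 67, 77, 79, 94, 68
Sum = 385
Count = 5
Average = 385 / 5 = 77.00

ANSWER: 77.00


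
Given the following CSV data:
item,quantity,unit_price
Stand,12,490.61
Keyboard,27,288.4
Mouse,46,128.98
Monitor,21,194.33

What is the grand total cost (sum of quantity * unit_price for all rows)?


Computing row totals:
  Stand: 12 * 490.61 = 5887.32
  Keyboard: 27 * 288.4 = 7786.8
  Mouse: 46 * 128.98 = 5933.08
  Monitor: 21 * 194.33 = 4080.93
Grand total = 5887.32 + 7786.8 + 5933.08 + 4080.93 = 23688.13

ANSWER: 23688.13


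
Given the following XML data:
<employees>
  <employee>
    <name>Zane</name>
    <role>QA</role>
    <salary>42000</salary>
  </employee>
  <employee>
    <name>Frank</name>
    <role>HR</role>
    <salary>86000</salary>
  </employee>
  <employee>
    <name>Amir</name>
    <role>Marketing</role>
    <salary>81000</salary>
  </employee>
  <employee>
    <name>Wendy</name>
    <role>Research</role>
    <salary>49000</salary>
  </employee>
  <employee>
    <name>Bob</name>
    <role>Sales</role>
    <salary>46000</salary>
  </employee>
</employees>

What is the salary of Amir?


Searching for <employee> with <name>Amir</name>
Found at position 3
<salary>81000</salary>

ANSWER: 81000


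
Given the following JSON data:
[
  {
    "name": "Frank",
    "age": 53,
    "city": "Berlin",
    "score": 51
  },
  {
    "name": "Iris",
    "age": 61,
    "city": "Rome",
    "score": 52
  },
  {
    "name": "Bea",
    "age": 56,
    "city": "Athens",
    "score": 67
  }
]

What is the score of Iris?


Looking up record where name = Iris
Record index: 1
Field 'score' = 52

ANSWER: 52


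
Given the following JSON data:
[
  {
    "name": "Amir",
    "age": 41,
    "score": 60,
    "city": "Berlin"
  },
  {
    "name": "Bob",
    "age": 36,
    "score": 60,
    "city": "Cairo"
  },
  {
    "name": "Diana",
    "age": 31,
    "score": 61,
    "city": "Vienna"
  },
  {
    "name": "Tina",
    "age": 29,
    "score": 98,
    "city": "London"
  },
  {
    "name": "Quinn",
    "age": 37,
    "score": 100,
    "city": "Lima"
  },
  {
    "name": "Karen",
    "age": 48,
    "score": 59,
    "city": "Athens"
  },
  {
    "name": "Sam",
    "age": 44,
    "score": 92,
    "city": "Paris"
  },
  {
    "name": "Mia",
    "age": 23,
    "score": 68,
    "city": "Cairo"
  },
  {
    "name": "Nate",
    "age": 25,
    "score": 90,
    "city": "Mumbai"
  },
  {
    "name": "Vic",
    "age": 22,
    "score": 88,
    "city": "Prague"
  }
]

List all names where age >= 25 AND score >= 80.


Checking both conditions:
  Amir (age=41, score=60) -> no
  Bob (age=36, score=60) -> no
  Diana (age=31, score=61) -> no
  Tina (age=29, score=98) -> YES
  Quinn (age=37, score=100) -> YES
  Karen (age=48, score=59) -> no
  Sam (age=44, score=92) -> YES
  Mia (age=23, score=68) -> no
  Nate (age=25, score=90) -> YES
  Vic (age=22, score=88) -> no


ANSWER: Tina, Quinn, Sam, Nate


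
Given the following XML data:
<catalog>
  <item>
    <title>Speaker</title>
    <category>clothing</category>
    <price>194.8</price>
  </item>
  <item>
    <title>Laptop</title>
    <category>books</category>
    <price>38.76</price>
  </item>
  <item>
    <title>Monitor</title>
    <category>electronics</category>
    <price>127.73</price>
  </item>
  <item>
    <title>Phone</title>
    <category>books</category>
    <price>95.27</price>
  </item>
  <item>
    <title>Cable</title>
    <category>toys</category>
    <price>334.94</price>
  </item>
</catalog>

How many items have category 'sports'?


Scanning <item> elements for <category>sports</category>:
Count: 0

ANSWER: 0


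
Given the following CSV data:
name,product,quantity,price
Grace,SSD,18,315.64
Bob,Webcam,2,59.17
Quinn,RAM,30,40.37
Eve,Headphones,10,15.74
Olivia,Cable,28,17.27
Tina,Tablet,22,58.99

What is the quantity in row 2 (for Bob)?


Row 2: Bob
Column 'quantity' = 2

ANSWER: 2


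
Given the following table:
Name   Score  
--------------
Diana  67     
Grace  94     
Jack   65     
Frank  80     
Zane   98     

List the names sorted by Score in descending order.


Sorting by Score (descending):
  Zane: 98
  Grace: 94
  Frank: 80
  Diana: 67
  Jack: 65


ANSWER: Zane, Grace, Frank, Diana, Jack


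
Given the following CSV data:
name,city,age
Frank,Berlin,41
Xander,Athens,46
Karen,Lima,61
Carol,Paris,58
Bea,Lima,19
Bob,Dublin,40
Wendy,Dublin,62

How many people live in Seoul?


Scanning city column for 'Seoul':
Total matches: 0

ANSWER: 0


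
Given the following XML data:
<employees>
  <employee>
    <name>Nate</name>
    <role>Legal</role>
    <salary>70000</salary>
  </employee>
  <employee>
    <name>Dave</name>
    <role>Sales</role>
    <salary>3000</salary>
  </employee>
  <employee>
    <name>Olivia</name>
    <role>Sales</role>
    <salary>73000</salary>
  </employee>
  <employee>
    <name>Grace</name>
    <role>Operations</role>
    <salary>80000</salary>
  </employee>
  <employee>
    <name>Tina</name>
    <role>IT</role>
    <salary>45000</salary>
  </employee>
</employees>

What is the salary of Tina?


Searching for <employee> with <name>Tina</name>
Found at position 5
<salary>45000</salary>

ANSWER: 45000


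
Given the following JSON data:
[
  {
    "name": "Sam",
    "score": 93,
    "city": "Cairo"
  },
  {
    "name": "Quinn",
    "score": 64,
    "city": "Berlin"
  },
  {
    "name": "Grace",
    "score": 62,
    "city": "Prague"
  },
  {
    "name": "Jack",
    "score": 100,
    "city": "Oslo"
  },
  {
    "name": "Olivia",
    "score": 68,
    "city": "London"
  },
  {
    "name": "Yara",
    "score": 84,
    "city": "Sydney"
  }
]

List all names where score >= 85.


Filtering records where score >= 85:
  Sam (score=93) -> YES
  Quinn (score=64) -> no
  Grace (score=62) -> no
  Jack (score=100) -> YES
  Olivia (score=68) -> no
  Yara (score=84) -> no


ANSWER: Sam, Jack


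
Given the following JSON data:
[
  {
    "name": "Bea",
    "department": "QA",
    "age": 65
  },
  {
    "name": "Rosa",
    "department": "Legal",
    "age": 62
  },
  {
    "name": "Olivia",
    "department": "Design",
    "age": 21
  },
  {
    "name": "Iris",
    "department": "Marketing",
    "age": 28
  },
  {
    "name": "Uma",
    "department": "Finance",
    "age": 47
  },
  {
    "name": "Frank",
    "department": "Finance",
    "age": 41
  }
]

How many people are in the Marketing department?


Scanning records for department = Marketing
  Record 3: Iris
Count: 1

ANSWER: 1


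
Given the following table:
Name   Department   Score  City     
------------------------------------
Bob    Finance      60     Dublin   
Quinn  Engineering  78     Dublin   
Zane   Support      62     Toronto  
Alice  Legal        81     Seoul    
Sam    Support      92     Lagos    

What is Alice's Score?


Row 4: Alice
Score = 81

ANSWER: 81


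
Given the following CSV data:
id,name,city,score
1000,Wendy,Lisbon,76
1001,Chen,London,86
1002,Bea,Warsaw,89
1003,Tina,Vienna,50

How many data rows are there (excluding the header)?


Counting rows (excluding header):
Header: id,name,city,score
Data rows: 4

ANSWER: 4


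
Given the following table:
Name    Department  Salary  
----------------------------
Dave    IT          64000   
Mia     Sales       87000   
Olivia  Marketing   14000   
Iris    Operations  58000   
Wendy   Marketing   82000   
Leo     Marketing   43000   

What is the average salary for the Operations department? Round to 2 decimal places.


Operations department members:
  Iris: 58000
Sum = 58000
Count = 1
Average = 58000 / 1 = 58000.00

ANSWER: 58000.00
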